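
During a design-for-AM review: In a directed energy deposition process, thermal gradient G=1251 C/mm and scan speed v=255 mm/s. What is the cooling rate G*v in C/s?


CR = 1251 * 255 = 319005 C/s


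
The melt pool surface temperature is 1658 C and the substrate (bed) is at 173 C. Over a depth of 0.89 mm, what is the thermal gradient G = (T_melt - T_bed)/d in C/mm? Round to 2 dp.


G = (1658-173)/0.89 = 1668.54 C/mm


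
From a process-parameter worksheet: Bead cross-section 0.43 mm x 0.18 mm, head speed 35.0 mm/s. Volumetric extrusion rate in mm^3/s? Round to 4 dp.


Rate = 0.43 * 0.18 * 35.0 = 2.709 mm^3/s


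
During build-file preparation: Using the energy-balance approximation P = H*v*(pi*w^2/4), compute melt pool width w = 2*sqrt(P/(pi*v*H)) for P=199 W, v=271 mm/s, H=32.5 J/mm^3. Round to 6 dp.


w = 2*sqrt(199/(pi*271*32.5)) = 0.169611 mm


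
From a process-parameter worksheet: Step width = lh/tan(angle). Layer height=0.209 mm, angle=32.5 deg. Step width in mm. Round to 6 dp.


step = 0.209 / tan(32.5) = 0.328064 mm


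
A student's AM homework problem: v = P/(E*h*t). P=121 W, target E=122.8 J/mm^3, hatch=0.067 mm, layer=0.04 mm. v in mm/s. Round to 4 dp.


v = 121 / (122.8*0.067*0.04) = 367.6649 mm/s


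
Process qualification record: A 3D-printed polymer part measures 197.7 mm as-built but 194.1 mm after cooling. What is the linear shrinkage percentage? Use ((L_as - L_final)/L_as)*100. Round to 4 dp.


Shrinkage = ((197.7-194.1)/197.7)*100 = 1.8209 %


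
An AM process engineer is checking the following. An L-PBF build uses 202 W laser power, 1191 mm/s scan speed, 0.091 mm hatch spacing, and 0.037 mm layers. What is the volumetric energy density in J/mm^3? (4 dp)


E = 202 / (1191*0.091*0.037) = 50.3728 J/mm^3


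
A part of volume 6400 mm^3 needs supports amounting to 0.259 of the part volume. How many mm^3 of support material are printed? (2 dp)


V_support = 6400 * 0.259 = 1657.6 mm^3


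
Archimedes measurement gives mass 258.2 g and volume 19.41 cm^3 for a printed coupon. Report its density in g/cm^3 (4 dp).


rho = 258.2 / 19.41 = 13.3024 g/cm^3


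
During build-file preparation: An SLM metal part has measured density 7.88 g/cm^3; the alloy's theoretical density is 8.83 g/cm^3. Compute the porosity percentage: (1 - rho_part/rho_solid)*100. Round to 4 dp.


Porosity = (1-7.88/8.83)*100 = 10.7588 %


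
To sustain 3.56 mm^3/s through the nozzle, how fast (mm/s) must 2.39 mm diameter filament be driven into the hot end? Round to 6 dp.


A = pi*(2.39/2)^2 = 4.486273
v = 3.56 / 4.486273 = 0.793532 mm/s


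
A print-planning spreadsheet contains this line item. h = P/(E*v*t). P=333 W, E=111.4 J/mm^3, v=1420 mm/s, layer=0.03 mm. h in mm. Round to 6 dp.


h = 333 / (111.4*1420*0.03) = 0.07017 mm


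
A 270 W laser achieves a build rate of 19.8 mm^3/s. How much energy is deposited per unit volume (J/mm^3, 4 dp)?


SE = 270 / 19.8 = 13.6364 J/mm^3


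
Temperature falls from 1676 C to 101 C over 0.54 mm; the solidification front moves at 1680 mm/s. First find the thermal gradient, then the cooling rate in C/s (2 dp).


G = (1676-101)/0.54 = 2916.66666667 C/mm
CR = 2916.66666667 * 1680 = 4900000.0 C/s


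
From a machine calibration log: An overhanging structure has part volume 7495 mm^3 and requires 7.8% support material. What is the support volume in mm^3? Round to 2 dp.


V_support = 7495 * 0.078 = 584.61 mm^3


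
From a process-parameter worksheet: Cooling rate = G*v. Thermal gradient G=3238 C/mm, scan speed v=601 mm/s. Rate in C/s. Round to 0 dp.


CR = 3238 * 601 = 1946038 C/s


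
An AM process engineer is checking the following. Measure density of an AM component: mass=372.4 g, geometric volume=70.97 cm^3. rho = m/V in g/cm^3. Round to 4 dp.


rho = 372.4 / 70.97 = 5.2473 g/cm^3


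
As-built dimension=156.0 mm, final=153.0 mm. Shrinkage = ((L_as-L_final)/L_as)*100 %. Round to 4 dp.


Shrinkage = ((156.0-153.0)/156.0)*100 = 1.9231 %


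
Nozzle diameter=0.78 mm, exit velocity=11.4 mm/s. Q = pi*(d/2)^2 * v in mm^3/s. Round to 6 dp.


A = pi*(0.78/2)^2 = 0.47783624 mm^2
Q = 0.47783624 * 11.4 = 5.447333 mm^3/s


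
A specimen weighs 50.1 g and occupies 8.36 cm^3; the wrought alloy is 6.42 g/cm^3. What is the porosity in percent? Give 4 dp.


rho_part = 50.1 / 8.36 = 5.99282297 g/cm^3
Porosity = (1 - 5.99282297/6.42)*100 = 6.6538 %


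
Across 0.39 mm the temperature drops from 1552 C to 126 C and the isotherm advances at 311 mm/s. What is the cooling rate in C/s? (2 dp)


G = (1552-126)/0.39 = 3656.41025641 C/mm
CR = 3656.41025641 * 311 = 1137143.59 C/s


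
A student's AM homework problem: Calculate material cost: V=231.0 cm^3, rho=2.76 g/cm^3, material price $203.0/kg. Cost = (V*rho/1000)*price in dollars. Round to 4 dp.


Mass = 231.0*2.76/1000 = 0.63756 kg
Cost = 0.63756 * 203.0 = 129.4247 $


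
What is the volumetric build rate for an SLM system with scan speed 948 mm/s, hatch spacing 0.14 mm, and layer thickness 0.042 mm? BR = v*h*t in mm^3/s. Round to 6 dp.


Rate = 948 * 0.14 * 0.042 = 5.57424 mm^3/s


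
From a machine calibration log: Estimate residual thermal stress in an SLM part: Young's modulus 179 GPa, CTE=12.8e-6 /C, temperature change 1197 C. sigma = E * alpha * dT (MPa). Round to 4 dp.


sigma = 179*1000 * 12.8e-6 * 1197 = 2742.5664 MPa


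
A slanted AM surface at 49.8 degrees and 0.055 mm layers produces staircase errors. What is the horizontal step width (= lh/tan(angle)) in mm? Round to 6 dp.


step = 0.055 / tan(49.8) = 0.046479 mm


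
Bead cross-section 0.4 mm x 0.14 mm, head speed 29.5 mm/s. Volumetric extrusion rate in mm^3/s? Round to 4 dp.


Rate = 0.4 * 0.14 * 29.5 = 1.652 mm^3/s


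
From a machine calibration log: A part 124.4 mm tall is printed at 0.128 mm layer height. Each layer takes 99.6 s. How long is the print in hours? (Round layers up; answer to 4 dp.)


Layers = ceil(124.4/0.128) = 972
t = 972 * 99.6 / 3600 = 26.892 hrs


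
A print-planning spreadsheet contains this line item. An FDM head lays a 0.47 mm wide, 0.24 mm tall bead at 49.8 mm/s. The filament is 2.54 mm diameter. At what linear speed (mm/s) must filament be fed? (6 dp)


Q = 0.47 * 0.24 * 49.8 = 5.61744 mm^3/s
A_fil = pi*(2.54/2)^2 = 5.06707479 mm^2
v_feed = 5.61744 / 5.06707479 = 1.108616 mm/s


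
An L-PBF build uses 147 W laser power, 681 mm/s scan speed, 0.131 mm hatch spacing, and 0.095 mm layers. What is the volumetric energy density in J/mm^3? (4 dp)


E = 147 / (681*0.131*0.095) = 17.345 J/mm^3


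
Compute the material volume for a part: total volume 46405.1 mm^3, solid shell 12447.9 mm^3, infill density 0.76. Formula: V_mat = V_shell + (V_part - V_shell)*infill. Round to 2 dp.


V_infill = (46405.1 - 12447.9) * 0.76 = 25807.47
V_total = 12447.9 + 25807.47 = 38255.37 mm^3


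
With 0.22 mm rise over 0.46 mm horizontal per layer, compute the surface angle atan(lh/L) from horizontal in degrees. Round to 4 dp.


angle = atan(0.22/0.46) = 25.56 degrees


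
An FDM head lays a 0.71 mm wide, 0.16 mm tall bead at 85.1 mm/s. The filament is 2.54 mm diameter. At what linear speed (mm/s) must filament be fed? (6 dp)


Q = 0.71 * 0.16 * 85.1 = 9.66736 mm^3/s
A_fil = pi*(2.54/2)^2 = 5.06707479 mm^2
v_feed = 9.66736 / 5.06707479 = 1.907878 mm/s


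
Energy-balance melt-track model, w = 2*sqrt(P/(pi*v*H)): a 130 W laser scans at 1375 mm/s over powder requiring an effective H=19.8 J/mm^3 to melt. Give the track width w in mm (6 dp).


w = 2*sqrt(130/(pi*1375*19.8)) = 0.077973 mm


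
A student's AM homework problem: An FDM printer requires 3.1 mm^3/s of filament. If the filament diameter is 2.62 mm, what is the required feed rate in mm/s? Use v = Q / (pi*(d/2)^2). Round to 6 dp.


A = pi*(2.62/2)^2 = 5.391287
v = 3.1 / 5.391287 = 0.575002 mm/s


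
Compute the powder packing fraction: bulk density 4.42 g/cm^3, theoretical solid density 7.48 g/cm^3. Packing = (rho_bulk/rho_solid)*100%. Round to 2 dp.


Packing = (4.42/7.48)*100 = 59.09 %


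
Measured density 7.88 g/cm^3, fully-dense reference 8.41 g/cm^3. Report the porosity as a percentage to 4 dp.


Porosity = (1-7.88/8.41)*100 = 6.302 %


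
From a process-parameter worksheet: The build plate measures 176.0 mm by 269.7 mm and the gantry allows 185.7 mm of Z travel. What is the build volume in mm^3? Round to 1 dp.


V = 176.0 * 269.7 * 185.7 = 8814659.0 mm^3


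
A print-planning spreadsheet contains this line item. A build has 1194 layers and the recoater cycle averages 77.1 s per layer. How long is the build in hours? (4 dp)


t = 1194 * 77.1 / 3600 = 25.5715 hrs


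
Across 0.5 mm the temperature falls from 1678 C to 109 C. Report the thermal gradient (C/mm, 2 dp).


G = (1678-109)/0.5 = 3138.0 C/mm


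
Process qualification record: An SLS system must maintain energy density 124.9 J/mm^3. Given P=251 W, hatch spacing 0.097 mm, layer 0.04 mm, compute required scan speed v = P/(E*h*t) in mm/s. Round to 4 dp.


v = 251 / (124.9*0.097*0.04) = 517.9401 mm/s


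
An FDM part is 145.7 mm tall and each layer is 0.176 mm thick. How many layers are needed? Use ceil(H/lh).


Layers = ceil(145.7/0.176) = 828


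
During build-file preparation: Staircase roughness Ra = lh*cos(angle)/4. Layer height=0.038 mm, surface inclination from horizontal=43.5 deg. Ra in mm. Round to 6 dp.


Ra = 0.038 * cos(43.5) / 4 = 0.006891 mm


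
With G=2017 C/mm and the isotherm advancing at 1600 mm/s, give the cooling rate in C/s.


CR = 2017 * 1600 = 3227200 C/s


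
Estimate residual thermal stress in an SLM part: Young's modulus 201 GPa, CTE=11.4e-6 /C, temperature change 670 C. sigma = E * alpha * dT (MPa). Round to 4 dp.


sigma = 201*1000 * 11.4e-6 * 670 = 1535.238 MPa


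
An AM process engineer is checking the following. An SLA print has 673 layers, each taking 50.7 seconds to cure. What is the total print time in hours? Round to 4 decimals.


t = 673 * 50.7 / 3600 = 9.4781 hrs


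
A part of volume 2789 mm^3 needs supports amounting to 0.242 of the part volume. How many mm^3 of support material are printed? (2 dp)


V_support = 2789 * 0.242 = 674.94 mm^3


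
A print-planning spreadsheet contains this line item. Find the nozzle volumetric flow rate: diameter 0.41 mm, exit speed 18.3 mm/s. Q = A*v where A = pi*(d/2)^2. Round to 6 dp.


A = pi*(0.41/2)^2 = 0.13202543 mm^2
Q = 0.13202543 * 18.3 = 2.416065 mm^3/s


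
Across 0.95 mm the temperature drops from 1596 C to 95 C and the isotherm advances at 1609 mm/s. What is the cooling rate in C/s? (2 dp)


G = (1596-95)/0.95 = 1580.0 C/mm
CR = 1580.0 * 1609 = 2542220.0 C/s


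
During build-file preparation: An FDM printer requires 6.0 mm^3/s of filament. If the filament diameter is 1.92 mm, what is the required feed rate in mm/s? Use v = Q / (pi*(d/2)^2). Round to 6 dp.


A = pi*(1.92/2)^2 = 2.895292
v = 6.0 / 2.895292 = 2.07233 mm/s


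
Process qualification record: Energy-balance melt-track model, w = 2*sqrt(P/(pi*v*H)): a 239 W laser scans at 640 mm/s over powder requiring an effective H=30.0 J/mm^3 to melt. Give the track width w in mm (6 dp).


w = 2*sqrt(239/(pi*640*30.0)) = 0.125894 mm


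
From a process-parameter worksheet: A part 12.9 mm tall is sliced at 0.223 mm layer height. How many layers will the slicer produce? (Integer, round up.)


Layers = ceil(12.9/0.223) = 58


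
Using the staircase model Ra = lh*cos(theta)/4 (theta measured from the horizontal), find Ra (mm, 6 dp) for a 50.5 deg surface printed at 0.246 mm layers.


Ra = 0.246 * cos(50.5) / 4 = 0.039119 mm


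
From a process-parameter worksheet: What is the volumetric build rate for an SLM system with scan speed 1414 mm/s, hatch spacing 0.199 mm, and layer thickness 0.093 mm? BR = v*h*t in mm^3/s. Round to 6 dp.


Rate = 1414 * 0.199 * 0.093 = 26.168898 mm^3/s


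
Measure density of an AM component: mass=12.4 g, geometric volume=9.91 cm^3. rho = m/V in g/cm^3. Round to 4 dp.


rho = 12.4 / 9.91 = 1.2513 g/cm^3


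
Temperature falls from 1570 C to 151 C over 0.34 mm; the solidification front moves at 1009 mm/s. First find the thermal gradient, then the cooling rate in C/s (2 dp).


G = (1570-151)/0.34 = 4173.52941176 C/mm
CR = 4173.52941176 * 1009 = 4211091.18 C/s


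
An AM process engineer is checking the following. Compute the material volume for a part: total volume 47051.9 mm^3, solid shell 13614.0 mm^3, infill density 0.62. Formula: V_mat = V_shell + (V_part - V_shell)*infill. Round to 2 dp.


V_infill = (47051.9 - 13614.0) * 0.62 = 20731.5
V_total = 13614.0 + 20731.5 = 34345.5 mm^3


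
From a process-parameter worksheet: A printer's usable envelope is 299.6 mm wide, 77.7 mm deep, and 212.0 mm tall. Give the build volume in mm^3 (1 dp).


V = 299.6 * 77.7 * 212.0 = 4935131.0 mm^3


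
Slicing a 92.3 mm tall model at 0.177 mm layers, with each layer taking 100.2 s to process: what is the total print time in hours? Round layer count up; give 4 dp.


Layers = ceil(92.3/0.177) = 522
t = 522 * 100.2 / 3600 = 14.529 hrs


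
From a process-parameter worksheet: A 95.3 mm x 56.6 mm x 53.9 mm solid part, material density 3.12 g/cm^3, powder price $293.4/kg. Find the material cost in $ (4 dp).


V = 95.3 * 56.6 * 53.9 = 290735.522 mm^3 = 290.735522 cm^3
Mass = 290.735522 * 3.12 / 1000 = 0.90709483 kg
Cost = 0.90709483 * 293.4 = 266.1416 $


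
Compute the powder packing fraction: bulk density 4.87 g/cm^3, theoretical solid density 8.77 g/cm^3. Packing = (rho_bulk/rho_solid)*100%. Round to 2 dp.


Packing = (4.87/8.77)*100 = 55.53 %


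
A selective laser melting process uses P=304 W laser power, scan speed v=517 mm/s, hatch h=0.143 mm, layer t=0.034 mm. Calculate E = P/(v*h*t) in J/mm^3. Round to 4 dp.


E = 304 / (517*0.143*0.034) = 120.9395 J/mm^3


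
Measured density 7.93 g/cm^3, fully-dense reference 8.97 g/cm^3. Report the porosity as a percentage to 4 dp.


Porosity = (1-7.93/8.97)*100 = 11.5942 %


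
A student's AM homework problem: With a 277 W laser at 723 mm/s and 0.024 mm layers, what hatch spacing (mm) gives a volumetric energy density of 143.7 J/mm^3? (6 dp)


h = 277 / (143.7*723*0.024) = 0.11109 mm


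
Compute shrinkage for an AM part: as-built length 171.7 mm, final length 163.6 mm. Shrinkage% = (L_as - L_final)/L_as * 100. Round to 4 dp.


Shrinkage = ((171.7-163.6)/171.7)*100 = 4.7175 %


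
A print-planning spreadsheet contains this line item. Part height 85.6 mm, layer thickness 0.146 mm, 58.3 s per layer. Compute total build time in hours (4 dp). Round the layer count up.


Layers = ceil(85.6/0.146) = 587
t = 587 * 58.3 / 3600 = 9.5061 hrs


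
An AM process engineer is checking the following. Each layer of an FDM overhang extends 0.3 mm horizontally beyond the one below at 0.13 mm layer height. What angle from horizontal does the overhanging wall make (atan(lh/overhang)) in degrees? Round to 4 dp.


angle = atan(0.13/0.3) = 23.4287 degrees


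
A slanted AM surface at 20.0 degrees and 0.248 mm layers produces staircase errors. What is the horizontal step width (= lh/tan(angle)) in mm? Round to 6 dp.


step = 0.248 / tan(20.0) = 0.681374 mm


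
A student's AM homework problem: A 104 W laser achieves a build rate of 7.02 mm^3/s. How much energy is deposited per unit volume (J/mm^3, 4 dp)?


SE = 104 / 7.02 = 14.8148 J/mm^3


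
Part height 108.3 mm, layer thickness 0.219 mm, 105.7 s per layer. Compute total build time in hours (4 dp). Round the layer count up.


Layers = ceil(108.3/0.219) = 495
t = 495 * 105.7 / 3600 = 14.5338 hrs


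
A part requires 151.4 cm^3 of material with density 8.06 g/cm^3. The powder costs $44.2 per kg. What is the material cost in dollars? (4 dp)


Mass = 151.4*8.06/1000 = 1.220284 kg
Cost = 1.220284 * 44.2 = 53.9366 $


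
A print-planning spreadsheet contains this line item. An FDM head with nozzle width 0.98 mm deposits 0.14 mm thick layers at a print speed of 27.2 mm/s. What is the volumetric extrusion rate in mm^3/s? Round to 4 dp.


Rate = 0.98 * 0.14 * 27.2 = 3.7318 mm^3/s


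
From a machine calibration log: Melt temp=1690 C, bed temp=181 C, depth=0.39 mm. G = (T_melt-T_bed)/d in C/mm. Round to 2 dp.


G = (1690-181)/0.39 = 3869.23 C/mm


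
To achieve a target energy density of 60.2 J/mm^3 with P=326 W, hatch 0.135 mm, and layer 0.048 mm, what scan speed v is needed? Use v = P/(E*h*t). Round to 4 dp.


v = 326 / (60.2*0.135*0.048) = 835.6917 mm/s


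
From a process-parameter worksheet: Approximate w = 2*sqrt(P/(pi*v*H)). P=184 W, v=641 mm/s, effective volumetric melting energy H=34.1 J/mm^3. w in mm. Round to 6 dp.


w = 2*sqrt(184/(pi*641*34.1)) = 0.103528 mm


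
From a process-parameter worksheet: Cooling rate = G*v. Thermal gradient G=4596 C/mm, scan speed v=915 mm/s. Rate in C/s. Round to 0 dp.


CR = 4596 * 915 = 4205340 C/s


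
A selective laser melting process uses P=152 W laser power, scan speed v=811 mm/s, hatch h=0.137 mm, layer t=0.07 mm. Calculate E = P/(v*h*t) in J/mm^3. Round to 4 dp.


E = 152 / (811*0.137*0.07) = 19.5436 J/mm^3


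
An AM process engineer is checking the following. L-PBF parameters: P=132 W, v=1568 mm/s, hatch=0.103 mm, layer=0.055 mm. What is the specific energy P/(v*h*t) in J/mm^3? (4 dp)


Build rate = 1568 * 0.103 * 0.055 = 8.88272 mm^3/s
SE = 132 / 8.88272 = 14.8603 J/mm^3


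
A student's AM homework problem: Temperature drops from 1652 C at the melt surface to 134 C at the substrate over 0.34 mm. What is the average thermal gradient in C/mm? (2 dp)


G = (1652-134)/0.34 = 4464.71 C/mm


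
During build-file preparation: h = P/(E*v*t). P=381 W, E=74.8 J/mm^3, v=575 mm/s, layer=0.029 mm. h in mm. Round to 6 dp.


h = 381 / (74.8*575*0.029) = 0.305462 mm


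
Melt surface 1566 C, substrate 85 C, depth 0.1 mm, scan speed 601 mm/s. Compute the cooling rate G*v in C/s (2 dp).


G = (1566-85)/0.1 = 14810.0 C/mm
CR = 14810.0 * 601 = 8900810.0 C/s


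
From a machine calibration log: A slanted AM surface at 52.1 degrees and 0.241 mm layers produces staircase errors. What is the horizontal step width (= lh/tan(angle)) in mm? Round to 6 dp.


step = 0.241 / tan(52.1) = 0.187613 mm


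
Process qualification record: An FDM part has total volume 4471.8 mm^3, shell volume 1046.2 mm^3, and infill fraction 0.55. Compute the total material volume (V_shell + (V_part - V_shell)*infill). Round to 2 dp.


V_infill = (4471.8 - 1046.2) * 0.55 = 1884.08
V_total = 1046.2 + 1884.08 = 2930.28 mm^3


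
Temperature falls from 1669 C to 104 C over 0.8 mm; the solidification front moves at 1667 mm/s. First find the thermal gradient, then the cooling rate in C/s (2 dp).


G = (1669-104)/0.8 = 1956.25 C/mm
CR = 1956.25 * 1667 = 3261068.75 C/s


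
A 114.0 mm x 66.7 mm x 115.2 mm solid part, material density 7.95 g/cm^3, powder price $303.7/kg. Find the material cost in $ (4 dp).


V = 114.0 * 66.7 * 115.2 = 875957.76 mm^3 = 875.95776 cm^3
Mass = 875.95776 * 7.95 / 1000 = 6.96386419 kg
Cost = 6.96386419 * 303.7 = 2114.9256 $


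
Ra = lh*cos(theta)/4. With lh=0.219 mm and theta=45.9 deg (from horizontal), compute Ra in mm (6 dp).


Ra = 0.219 * cos(45.9) / 4 = 0.038101 mm


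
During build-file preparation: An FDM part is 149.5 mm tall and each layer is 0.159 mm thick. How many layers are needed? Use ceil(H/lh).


Layers = ceil(149.5/0.159) = 941


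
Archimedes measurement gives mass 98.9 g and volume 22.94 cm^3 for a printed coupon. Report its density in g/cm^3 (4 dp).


rho = 98.9 / 22.94 = 4.3112 g/cm^3


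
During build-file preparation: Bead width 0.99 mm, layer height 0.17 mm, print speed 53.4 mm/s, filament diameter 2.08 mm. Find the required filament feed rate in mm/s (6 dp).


Q = 0.99 * 0.17 * 53.4 = 8.98722 mm^3/s
A_fil = pi*(2.08/2)^2 = 3.39794661 mm^2
v_feed = 8.98722 / 3.39794661 = 2.644897 mm/s


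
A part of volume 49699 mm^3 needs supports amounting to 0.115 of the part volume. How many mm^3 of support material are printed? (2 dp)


V_support = 49699 * 0.115 = 5715.39 mm^3


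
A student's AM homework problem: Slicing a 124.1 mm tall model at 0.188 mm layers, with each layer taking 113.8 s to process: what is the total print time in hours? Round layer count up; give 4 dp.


Layers = ceil(124.1/0.188) = 661
t = 661 * 113.8 / 3600 = 20.8949 hrs


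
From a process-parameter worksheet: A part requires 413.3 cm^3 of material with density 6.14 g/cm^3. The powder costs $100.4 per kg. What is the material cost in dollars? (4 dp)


Mass = 413.3*6.14/1000 = 2.537662 kg
Cost = 2.537662 * 100.4 = 254.7813 $


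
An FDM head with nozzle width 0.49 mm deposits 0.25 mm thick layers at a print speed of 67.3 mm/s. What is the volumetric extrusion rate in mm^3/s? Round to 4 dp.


Rate = 0.49 * 0.25 * 67.3 = 8.2443 mm^3/s


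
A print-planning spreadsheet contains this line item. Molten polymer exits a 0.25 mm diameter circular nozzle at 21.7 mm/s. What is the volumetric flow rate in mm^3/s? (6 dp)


A = pi*(0.25/2)^2 = 0.04908739 mm^2
Q = 0.04908739 * 21.7 = 1.065196 mm^3/s


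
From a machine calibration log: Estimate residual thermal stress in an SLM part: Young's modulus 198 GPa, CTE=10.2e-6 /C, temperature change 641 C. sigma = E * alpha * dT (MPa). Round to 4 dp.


sigma = 198*1000 * 10.2e-6 * 641 = 1294.5636 MPa


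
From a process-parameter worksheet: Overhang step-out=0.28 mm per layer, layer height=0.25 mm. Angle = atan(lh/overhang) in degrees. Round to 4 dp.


angle = atan(0.25/0.28) = 41.7603 degrees


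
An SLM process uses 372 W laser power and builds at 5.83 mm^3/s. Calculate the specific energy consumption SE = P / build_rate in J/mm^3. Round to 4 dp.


SE = 372 / 5.83 = 63.8079 J/mm^3


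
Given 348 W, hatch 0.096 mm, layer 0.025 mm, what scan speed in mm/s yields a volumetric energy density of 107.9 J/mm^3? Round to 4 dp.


v = 348 / (107.9*0.096*0.025) = 1343.8369 mm/s


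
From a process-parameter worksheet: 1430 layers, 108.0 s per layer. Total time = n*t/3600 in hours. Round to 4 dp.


t = 1430 * 108.0 / 3600 = 42.9 hrs


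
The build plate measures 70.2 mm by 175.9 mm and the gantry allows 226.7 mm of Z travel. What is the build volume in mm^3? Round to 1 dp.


V = 70.2 * 175.9 * 226.7 = 2799332.4 mm^3


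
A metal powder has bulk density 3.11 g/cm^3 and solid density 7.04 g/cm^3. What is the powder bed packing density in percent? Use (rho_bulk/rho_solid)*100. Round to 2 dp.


Packing = (3.11/7.04)*100 = 44.18 %


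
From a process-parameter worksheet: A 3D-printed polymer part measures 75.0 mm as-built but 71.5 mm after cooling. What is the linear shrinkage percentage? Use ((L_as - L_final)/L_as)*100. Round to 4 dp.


Shrinkage = ((75.0-71.5)/75.0)*100 = 4.6667 %


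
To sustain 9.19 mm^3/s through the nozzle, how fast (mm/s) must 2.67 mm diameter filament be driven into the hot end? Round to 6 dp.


A = pi*(2.67/2)^2 = 5.599025
v = 9.19 / 5.599025 = 1.641357 mm/s


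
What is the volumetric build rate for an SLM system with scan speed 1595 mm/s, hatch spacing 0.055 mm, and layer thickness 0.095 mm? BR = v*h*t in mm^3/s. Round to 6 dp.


Rate = 1595 * 0.055 * 0.095 = 8.333875 mm^3/s


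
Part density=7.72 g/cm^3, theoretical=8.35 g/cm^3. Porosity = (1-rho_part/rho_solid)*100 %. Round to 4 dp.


Porosity = (1-7.72/8.35)*100 = 7.5449 %


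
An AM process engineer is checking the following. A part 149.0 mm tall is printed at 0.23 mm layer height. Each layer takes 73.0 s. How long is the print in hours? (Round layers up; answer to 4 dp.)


Layers = ceil(149.0/0.23) = 648
t = 648 * 73.0 / 3600 = 13.14 hrs


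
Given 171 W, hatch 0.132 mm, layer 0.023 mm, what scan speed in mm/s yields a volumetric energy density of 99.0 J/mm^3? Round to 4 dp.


v = 171 / (99.0*0.132*0.023) = 568.9304 mm/s


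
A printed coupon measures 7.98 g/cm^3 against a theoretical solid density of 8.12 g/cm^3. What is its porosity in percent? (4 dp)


Porosity = (1-7.98/8.12)*100 = 1.7241 %


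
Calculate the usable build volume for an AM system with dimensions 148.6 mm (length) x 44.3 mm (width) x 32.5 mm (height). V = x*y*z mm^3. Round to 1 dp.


V = 148.6 * 44.3 * 32.5 = 213946.9 mm^3


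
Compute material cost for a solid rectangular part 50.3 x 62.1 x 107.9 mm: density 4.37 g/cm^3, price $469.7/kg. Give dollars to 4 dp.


V = 50.3 * 62.1 * 107.9 = 337039.677 mm^3 = 337.039677 cm^3
Mass = 337.039677 * 4.37 / 1000 = 1.47286339 kg
Cost = 1.47286339 * 469.7 = 691.8039 $


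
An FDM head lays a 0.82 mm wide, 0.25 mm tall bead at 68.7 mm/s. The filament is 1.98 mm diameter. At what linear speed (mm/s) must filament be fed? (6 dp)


Q = 0.82 * 0.25 * 68.7 = 14.0835 mm^3/s
A_fil = pi*(1.98/2)^2 = 3.07907496 mm^2
v_feed = 14.0835 / 3.07907496 = 4.573939 mm/s


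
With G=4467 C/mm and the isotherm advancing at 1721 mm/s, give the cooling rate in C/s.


CR = 4467 * 1721 = 7687707 C/s


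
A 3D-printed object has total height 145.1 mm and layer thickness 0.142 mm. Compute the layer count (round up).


Layers = ceil(145.1/0.142) = 1022


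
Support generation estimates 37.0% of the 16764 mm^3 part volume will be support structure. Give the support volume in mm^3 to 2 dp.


V_support = 16764 * 0.37 = 6202.68 mm^3


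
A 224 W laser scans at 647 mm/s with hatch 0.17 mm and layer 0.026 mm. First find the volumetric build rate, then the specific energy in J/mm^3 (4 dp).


Build rate = 647 * 0.17 * 0.026 = 2.85974 mm^3/s
SE = 224 / 2.85974 = 78.3288 J/mm^3


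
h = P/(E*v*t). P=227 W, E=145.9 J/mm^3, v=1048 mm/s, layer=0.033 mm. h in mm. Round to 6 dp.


h = 227 / (145.9*1048*0.033) = 0.044988 mm


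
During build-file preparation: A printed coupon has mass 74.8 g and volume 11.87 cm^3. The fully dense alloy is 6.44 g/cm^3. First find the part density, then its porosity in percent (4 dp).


rho_part = 74.8 / 11.87 = 6.30160067 g/cm^3
Porosity = (1 - 6.30160067/6.44)*100 = 2.1491 %


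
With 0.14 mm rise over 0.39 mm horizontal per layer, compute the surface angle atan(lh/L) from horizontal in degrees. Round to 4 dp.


angle = atan(0.14/0.39) = 19.7468 degrees


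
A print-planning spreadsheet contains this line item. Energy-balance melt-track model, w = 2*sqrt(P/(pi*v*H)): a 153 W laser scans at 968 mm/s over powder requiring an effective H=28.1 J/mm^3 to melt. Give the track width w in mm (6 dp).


w = 2*sqrt(153/(pi*968*28.1)) = 0.084627 mm


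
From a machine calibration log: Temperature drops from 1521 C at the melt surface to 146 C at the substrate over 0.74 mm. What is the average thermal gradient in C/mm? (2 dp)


G = (1521-146)/0.74 = 1858.11 C/mm


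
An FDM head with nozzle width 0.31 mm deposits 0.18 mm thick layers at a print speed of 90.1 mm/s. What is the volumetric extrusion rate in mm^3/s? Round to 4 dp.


Rate = 0.31 * 0.18 * 90.1 = 5.0276 mm^3/s


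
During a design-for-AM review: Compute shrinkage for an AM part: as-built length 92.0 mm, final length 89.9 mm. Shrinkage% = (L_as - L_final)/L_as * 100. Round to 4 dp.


Shrinkage = ((92.0-89.9)/92.0)*100 = 2.2826 %


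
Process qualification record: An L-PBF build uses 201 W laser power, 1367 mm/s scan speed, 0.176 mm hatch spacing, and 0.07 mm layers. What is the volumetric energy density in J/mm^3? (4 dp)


E = 201 / (1367*0.176*0.07) = 11.9348 J/mm^3


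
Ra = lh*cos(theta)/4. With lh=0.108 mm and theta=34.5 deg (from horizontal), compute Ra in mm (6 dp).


Ra = 0.108 * cos(34.5) / 4 = 0.022251 mm


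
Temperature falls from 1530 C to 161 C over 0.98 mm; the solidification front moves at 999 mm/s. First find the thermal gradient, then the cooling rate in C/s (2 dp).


G = (1530-161)/0.98 = 1396.93877551 C/mm
CR = 1396.93877551 * 999 = 1395541.84 C/s


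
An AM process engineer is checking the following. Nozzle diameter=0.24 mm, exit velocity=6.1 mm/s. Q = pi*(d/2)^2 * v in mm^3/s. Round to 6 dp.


A = pi*(0.24/2)^2 = 0.04523893 mm^2
Q = 0.04523893 * 6.1 = 0.275957 mm^3/s


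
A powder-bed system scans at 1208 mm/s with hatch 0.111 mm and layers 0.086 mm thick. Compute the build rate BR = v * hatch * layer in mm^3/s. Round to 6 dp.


Rate = 1208 * 0.111 * 0.086 = 11.531568 mm^3/s


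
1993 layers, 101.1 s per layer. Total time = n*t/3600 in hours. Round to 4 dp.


t = 1993 * 101.1 / 3600 = 55.9701 hrs


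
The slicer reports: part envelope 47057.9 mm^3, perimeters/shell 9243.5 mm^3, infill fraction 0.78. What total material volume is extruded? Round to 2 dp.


V_infill = (47057.9 - 9243.5) * 0.78 = 29495.23
V_total = 9243.5 + 29495.23 = 38738.73 mm^3


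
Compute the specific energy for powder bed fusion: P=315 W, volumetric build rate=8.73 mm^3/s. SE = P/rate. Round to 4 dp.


SE = 315 / 8.73 = 36.0825 J/mm^3


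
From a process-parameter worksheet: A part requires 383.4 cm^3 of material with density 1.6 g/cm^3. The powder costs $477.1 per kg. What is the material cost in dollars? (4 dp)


Mass = 383.4*1.6/1000 = 0.61344 kg
Cost = 0.61344 * 477.1 = 292.6722 $


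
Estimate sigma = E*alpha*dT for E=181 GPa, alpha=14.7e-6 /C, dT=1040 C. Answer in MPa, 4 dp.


sigma = 181*1000 * 14.7e-6 * 1040 = 2767.128 MPa


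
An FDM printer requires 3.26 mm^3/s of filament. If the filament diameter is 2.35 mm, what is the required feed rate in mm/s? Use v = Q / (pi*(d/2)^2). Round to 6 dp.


A = pi*(2.35/2)^2 = 4.337361
v = 3.26 / 4.337361 = 0.751609 mm/s


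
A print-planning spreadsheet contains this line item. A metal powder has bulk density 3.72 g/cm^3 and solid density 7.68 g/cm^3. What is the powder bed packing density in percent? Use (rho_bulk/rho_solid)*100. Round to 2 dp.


Packing = (3.72/7.68)*100 = 48.44 %


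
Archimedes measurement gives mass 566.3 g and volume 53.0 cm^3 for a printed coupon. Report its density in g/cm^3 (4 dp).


rho = 566.3 / 53.0 = 10.6849 g/cm^3


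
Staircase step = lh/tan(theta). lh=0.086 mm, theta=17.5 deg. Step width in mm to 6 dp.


step = 0.086 / tan(17.5) = 0.272757 mm


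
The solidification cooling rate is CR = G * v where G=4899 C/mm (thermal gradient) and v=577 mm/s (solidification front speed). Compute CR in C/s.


CR = 4899 * 577 = 2826723 C/s


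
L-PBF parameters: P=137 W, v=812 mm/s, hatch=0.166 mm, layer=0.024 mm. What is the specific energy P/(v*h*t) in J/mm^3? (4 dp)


Build rate = 812 * 0.166 * 0.024 = 3.235008 mm^3/s
SE = 137 / 3.235008 = 42.3492 J/mm^3


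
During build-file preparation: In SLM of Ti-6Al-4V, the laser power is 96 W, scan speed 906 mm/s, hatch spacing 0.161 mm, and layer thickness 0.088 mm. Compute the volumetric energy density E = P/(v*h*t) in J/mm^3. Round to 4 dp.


E = 96 / (906*0.161*0.088) = 7.4788 J/mm^3


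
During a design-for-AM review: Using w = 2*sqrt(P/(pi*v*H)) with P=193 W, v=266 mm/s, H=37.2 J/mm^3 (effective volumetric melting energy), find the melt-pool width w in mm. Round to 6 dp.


w = 2*sqrt(193/(pi*266*37.2)) = 0.157587 mm


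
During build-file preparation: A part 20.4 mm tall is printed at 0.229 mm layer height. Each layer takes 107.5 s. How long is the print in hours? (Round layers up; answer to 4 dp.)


Layers = ceil(20.4/0.229) = 90
t = 90 * 107.5 / 3600 = 2.6875 hrs


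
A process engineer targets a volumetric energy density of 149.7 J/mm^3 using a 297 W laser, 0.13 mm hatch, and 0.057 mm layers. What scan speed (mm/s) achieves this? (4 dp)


v = 297 / (149.7*0.13*0.057) = 267.742 mm/s


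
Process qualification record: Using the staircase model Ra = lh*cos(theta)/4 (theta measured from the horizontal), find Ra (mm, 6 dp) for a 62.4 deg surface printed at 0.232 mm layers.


Ra = 0.232 * cos(62.4) / 4 = 0.026871 mm


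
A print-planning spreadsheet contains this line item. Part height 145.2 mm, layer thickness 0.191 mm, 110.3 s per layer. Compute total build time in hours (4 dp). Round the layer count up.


Layers = ceil(145.2/0.191) = 761
t = 761 * 110.3 / 3600 = 23.3162 hrs


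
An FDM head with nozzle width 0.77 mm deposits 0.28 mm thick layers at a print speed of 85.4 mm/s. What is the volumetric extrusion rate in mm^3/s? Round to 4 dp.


Rate = 0.77 * 0.28 * 85.4 = 18.4122 mm^3/s


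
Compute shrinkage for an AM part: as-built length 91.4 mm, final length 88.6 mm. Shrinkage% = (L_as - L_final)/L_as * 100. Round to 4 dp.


Shrinkage = ((91.4-88.6)/91.4)*100 = 3.0635 %


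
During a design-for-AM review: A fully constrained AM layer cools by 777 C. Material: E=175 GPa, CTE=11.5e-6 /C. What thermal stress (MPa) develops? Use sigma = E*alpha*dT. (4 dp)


sigma = 175*1000 * 11.5e-6 * 777 = 1563.7125 MPa


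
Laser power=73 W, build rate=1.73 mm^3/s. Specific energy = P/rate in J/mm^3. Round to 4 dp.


SE = 73 / 1.73 = 42.1965 J/mm^3


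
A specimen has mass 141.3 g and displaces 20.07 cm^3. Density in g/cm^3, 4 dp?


rho = 141.3 / 20.07 = 7.0404 g/cm^3


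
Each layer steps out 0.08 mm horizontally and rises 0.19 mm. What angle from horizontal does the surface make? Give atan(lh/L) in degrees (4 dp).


angle = atan(0.19/0.08) = 67.1663 degrees


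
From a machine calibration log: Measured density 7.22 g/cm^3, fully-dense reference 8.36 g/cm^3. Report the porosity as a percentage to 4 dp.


Porosity = (1-7.22/8.36)*100 = 13.6364 %


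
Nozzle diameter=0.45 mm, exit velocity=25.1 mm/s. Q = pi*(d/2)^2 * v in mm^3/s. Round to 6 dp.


A = pi*(0.45/2)^2 = 0.15904313 mm^2
Q = 0.15904313 * 25.1 = 3.991983 mm^3/s


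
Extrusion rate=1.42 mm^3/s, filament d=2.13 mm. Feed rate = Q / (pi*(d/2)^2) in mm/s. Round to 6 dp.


A = pi*(2.13/2)^2 = 3.563273
v = 1.42 / 3.563273 = 0.39851 mm/s


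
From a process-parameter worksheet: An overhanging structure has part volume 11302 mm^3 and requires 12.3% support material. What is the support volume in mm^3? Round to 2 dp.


V_support = 11302 * 0.123 = 1390.15 mm^3


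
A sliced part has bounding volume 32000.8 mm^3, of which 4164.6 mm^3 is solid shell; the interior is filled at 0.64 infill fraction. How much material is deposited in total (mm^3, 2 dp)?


V_infill = (32000.8 - 4164.6) * 0.64 = 17815.17
V_total = 4164.6 + 17815.17 = 21979.77 mm^3


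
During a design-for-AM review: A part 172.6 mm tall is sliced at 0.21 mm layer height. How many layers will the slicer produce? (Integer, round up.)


Layers = ceil(172.6/0.21) = 822


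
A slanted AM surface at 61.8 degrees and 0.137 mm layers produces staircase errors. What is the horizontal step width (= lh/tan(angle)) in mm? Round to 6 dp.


step = 0.137 / tan(61.8) = 0.073459 mm


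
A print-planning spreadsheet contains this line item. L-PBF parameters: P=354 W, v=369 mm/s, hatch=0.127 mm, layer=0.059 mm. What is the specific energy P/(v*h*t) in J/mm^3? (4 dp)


Build rate = 369 * 0.127 * 0.059 = 2.764917 mm^3/s
SE = 354 / 2.764917 = 128.0328 J/mm^3


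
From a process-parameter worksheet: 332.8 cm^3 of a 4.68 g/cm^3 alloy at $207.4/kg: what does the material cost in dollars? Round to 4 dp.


Mass = 332.8*4.68/1000 = 1.557504 kg
Cost = 1.557504 * 207.4 = 323.0263 $


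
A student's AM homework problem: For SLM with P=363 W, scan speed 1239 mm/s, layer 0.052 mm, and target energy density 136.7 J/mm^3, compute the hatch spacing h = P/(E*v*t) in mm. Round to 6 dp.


h = 363 / (136.7*1239*0.052) = 0.041216 mm


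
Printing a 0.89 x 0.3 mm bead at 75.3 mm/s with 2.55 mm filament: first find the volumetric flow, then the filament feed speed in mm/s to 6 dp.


Q = 0.89 * 0.3 * 75.3 = 20.1051 mm^3/s
A_fil = pi*(2.55/2)^2 = 5.10705156 mm^2
v_feed = 20.1051 / 5.10705156 = 3.936733 mm/s


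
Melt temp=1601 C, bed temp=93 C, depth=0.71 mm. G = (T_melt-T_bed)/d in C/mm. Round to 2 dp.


G = (1601-93)/0.71 = 2123.94 C/mm


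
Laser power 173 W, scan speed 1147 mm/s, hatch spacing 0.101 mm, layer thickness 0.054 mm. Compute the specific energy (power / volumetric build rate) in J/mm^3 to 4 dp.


Build rate = 1147 * 0.101 * 0.054 = 6.255738 mm^3/s
SE = 173 / 6.255738 = 27.6546 J/mm^3


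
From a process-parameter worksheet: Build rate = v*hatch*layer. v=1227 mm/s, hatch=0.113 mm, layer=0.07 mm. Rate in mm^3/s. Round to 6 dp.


Rate = 1227 * 0.113 * 0.07 = 9.70557 mm^3/s


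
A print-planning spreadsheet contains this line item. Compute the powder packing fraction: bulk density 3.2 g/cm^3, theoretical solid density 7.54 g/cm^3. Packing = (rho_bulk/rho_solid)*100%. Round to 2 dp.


Packing = (3.2/7.54)*100 = 42.44 %


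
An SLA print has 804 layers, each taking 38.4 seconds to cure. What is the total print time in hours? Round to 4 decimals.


t = 804 * 38.4 / 3600 = 8.576 hrs


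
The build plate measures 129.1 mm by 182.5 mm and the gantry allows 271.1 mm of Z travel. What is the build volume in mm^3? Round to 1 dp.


V = 129.1 * 182.5 * 271.1 = 6387319.3 mm^3


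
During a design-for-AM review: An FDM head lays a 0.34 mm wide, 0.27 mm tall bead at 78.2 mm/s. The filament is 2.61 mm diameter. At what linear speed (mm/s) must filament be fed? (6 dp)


Q = 0.34 * 0.27 * 78.2 = 7.17876 mm^3/s
A_fil = pi*(2.61/2)^2 = 5.35021083 mm^2
v_feed = 7.17876 / 5.35021083 = 1.341771 mm/s


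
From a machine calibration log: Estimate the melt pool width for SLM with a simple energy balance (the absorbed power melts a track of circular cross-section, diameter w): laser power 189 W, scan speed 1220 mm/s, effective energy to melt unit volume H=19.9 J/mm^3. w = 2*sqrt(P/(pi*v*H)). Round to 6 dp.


w = 2*sqrt(189/(pi*1220*19.9)) = 0.099559 mm


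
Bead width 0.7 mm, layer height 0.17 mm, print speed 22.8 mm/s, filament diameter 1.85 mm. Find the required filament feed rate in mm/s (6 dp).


Q = 0.7 * 0.17 * 22.8 = 2.7132 mm^3/s
A_fil = pi*(1.85/2)^2 = 2.68802521 mm^2
v_feed = 2.7132 / 2.68802521 = 1.009366 mm/s


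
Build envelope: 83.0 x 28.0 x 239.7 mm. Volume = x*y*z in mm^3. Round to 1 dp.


V = 83.0 * 28.0 * 239.7 = 557062.8 mm^3


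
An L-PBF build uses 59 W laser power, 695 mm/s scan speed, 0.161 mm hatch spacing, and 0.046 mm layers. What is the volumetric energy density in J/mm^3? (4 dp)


E = 59 / (695*0.161*0.046) = 11.4626 J/mm^3


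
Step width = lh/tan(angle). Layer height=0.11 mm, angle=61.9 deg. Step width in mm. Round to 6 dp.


step = 0.11 / tan(61.9) = 0.058735 mm


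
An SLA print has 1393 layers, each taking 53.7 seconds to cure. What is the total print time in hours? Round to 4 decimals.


t = 1393 * 53.7 / 3600 = 20.7789 hrs


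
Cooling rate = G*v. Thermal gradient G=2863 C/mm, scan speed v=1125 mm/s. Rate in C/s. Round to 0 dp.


CR = 2863 * 1125 = 3220875 C/s


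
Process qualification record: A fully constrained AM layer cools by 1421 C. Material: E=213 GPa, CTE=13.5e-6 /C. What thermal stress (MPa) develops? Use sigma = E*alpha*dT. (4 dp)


sigma = 213*1000 * 13.5e-6 * 1421 = 4086.0855 MPa


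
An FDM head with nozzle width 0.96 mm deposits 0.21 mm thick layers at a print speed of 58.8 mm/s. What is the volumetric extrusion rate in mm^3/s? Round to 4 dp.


Rate = 0.96 * 0.21 * 58.8 = 11.8541 mm^3/s


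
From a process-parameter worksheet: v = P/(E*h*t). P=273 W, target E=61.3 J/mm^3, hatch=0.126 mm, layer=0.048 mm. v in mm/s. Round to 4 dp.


v = 273 / (61.3*0.126*0.048) = 736.3603 mm/s


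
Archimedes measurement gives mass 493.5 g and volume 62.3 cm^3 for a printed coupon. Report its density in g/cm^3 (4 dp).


rho = 493.5 / 62.3 = 7.9213 g/cm^3
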